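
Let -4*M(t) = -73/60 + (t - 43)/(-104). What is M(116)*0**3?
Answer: 0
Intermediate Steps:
M(t) = 1253/6240 + t/416 (M(t) = -(-73/60 + (t - 43)/(-104))/4 = -(-73*1/60 + (-43 + t)*(-1/104))/4 = -(-73/60 + (43/104 - t/104))/4 = -(-1253/1560 - t/104)/4 = 1253/6240 + t/416)
M(116)*0**3 = (1253/6240 + (1/416)*116)*0**3 = (1253/6240 + 29/104)*0 = (2993/6240)*0 = 0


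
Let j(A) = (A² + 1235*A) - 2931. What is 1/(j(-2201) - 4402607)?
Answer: -1/2279372 ≈ -4.3872e-7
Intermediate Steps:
j(A) = -2931 + A² + 1235*A
1/(j(-2201) - 4402607) = 1/((-2931 + (-2201)² + 1235*(-2201)) - 4402607) = 1/((-2931 + 4844401 - 2718235) - 4402607) = 1/(2123235 - 4402607) = 1/(-2279372) = -1/2279372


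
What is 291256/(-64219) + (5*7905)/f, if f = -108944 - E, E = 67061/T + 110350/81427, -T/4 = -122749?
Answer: -274019466529766990044/55943442380748376921 ≈ -4.8981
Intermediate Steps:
T = 490996 (T = -4*(-122749) = 490996)
E = 59641984647/39980331292 (E = 67061/490996 + 110350/81427 = 59641984647/39980331292 ≈ 1.4918)
f = -4355676854260295/39980331292 (f = -108944 - 1*59641984647/39980331292 = -108944 - 59641984647/39980331292 = -4355676854260295/39980331292 ≈ -1.0895e+5)
291256/(-64219) + (5*7905)/f = 291256/(-64219) + (5*7905)/(-4355676854260295/39980331292) = 291256*(-1/64219) + 39525*(-39980331292/4355676854260295) = -291256/64219 - 316044518863260/871135370852059 = -274019466529766990044/55943442380748376921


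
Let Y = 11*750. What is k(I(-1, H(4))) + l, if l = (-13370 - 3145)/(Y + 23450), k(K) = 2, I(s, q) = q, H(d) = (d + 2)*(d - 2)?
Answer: 9377/6340 ≈ 1.4790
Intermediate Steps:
Y = 8250
H(d) = (-2 + d)*(2 + d) (H(d) = (2 + d)*(-2 + d) = (-2 + d)*(2 + d))
l = -3303/6340 (l = (-13370 - 3145)/(8250 + 23450) = -16515/31700 = -16515*1/31700 = -3303/6340 ≈ -0.52098)
k(I(-1, H(4))) + l = 2 - 3303/6340 = 9377/6340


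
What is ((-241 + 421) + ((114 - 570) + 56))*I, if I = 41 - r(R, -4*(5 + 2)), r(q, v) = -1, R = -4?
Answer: -9240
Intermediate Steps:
I = 42 (I = 41 - 1*(-1) = 41 + 1 = 42)
((-241 + 421) + ((114 - 570) + 56))*I = ((-241 + 421) + ((114 - 570) + 56))*42 = (180 + (-456 + 56))*42 = (180 - 400)*42 = -220*42 = -9240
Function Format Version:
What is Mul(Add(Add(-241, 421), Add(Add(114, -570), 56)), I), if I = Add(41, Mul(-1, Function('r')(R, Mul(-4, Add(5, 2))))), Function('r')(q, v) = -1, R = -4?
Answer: -9240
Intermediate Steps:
I = 42 (I = Add(41, Mul(-1, -1)) = Add(41, 1) = 42)
Mul(Add(Add(-241, 421), Add(Add(114, -570), 56)), I) = Mul(Add(Add(-241, 421), Add(Add(114, -570), 56)), 42) = Mul(Add(180, Add(-456, 56)), 42) = Mul(Add(180, -400), 42) = Mul(-220, 42) = -9240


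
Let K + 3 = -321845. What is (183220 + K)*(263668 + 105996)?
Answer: -51245780992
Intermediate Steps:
K = -321848 (K = -3 - 321845 = -321848)
(183220 + K)*(263668 + 105996) = (183220 - 321848)*(263668 + 105996) = -138628*369664 = -51245780992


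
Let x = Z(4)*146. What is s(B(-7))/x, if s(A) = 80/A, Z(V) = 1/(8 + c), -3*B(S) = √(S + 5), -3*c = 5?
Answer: 380*I*√2/73 ≈ 7.3617*I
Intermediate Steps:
c = -5/3 (c = -⅓*5 = -5/3 ≈ -1.6667)
B(S) = -√(5 + S)/3 (B(S) = -√(S + 5)/3 = -√(5 + S)/3)
Z(V) = 3/19 (Z(V) = 1/(8 - 5/3) = 1/(19/3) = 3/19)
x = 438/19 (x = (3/19)*146 = 438/19 ≈ 23.053)
s(B(-7))/x = (80/((-√(5 - 7)/3)))/(438/19) = (80/((-I*√2/3)))*(19/438) = (80*(3*I*√2/2))*(19/438) = (120*I*√2)*(19/438) = 380*I*√2/73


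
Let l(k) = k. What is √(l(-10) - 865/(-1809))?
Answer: 5*I*√138489/603 ≈ 3.0857*I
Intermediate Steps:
√(l(-10) - 865/(-1809)) = √(-10 - 865/(-1809)) = √(-10 - 865*(-1/1809)) = √(-10 + 865/1809) = √(-17225/1809) = 5*I*√138489/603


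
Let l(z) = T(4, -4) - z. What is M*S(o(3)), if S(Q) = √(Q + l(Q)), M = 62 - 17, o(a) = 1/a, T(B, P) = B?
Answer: 90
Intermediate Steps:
o(a) = 1/a
l(z) = 4 - z
M = 45
S(Q) = 2 (S(Q) = √(Q + (4 - Q)) = √4 = 2)
M*S(o(3)) = 45*2 = 90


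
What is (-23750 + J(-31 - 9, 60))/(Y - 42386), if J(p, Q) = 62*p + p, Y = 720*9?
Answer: 13135/17953 ≈ 0.73163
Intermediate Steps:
Y = 6480
J(p, Q) = 63*p
(-23750 + J(-31 - 9, 60))/(Y - 42386) = (-23750 + 63*(-31 - 9))/(6480 - 42386) = (-23750 + 63*(-40))/(-35906) = (-23750 - 2520)*(-1/35906) = -26270*(-1/35906) = 13135/17953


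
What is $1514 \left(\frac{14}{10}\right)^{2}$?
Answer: $\frac{74186}{25} \approx 2967.4$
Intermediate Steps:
$1514 \left(\frac{14}{10}\right)^{2} = 1514 \left(14 \cdot \frac{1}{10}\right)^{2} = 1514 \left(\frac{7}{5}\right)^{2} = 1514 \cdot \frac{49}{25} = \frac{74186}{25}$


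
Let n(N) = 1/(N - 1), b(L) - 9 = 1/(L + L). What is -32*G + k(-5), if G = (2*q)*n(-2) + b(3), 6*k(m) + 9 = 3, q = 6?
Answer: -499/3 ≈ -166.33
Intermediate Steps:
k(m) = -1 (k(m) = -3/2 + (⅙)*3 = -3/2 + ½ = -1)
b(L) = 9 + 1/(2*L) (b(L) = 9 + 1/(L + L) = 9 + 1/(2*L))
n(N) = 1/(-1 + N)
G = 31/6 (G = (2*6)/(-1 - 2) + (9 + (½)/3) = 12/(-3) + (9 + (½)*(⅓)) = 12*(-⅓) + (9 + ⅙) = -4 + 55/6 = 31/6 ≈ 5.1667)
-32*G + k(-5) = -32*31/6 - 1 = -496/3 - 1 = -499/3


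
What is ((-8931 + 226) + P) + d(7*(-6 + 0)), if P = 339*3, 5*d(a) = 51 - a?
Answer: -38347/5 ≈ -7669.4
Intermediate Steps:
d(a) = 51/5 - a/5 (d(a) = (51 - a)/5 = 51/5 - a/5)
P = 1017
((-8931 + 226) + P) + d(7*(-6 + 0)) = ((-8931 + 226) + 1017) + (51/5 - 7*(-6 + 0)/5) = (-8705 + 1017) + (51/5 - 7*(-6)/5) = -7688 + (51/5 - ⅕*(-42)) = -7688 + (51/5 + 42/5) = -7688 + 93/5 = -38347/5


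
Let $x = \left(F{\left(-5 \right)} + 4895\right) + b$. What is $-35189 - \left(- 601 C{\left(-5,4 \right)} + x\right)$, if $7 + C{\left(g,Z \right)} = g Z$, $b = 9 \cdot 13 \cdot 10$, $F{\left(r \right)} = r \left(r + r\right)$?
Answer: $-57531$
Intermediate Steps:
$F{\left(r \right)} = 2 r^{2}$ ($F{\left(r \right)} = r 2 r = 2 r^{2}$)
$b = 1170$ ($b = 117 \cdot 10 = 1170$)
$C{\left(g,Z \right)} = -7 + Z g$ ($C{\left(g,Z \right)} = -7 + g Z = -7 + Z g$)
$x = 6115$ ($x = \left(2 \left(-5\right)^{2} + 4895\right) + 1170 = \left(2 \cdot 25 + 4895\right) + 1170 = \left(50 + 4895\right) + 1170 = 4945 + 1170 = 6115$)
$-35189 - \left(- 601 C{\left(-5,4 \right)} + x\right) = -35189 - \left(- 601 \left(-7 + 4 \left(-5\right)\right) + 6115\right) = -35189 - \left(- 601 \left(-7 - 20\right) + 6115\right) = -35189 - \left(\left(-601\right) \left(-27\right) + 6115\right) = -35189 - \left(16227 + 6115\right) = -35189 - 22342 = -57531$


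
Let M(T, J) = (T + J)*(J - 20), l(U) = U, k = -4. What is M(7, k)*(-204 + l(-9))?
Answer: 15336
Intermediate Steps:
M(T, J) = (-20 + J)*(J + T) (M(T, J) = (J + T)*(-20 + J) = (-20 + J)*(J + T))
M(7, k)*(-204 + l(-9)) = ((-4)² - 20*(-4) - 20*7 - 4*7)*(-204 - 9) = (16 + 80 - 140 - 28)*(-213) = -72*(-213) = 15336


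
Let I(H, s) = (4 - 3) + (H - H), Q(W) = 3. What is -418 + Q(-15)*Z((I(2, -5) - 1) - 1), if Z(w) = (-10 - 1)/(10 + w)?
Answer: -1265/3 ≈ -421.67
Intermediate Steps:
I(H, s) = 1 (I(H, s) = 1 + 0 = 1)
Z(w) = -11/(10 + w)
-418 + Q(-15)*Z((I(2, -5) - 1) - 1) = -418 + 3*(-11/(10 + ((1 - 1) - 1))) = -418 + 3*(-11/(10 + (0 - 1))) = -418 + 3*(-11/(10 - 1)) = -418 + 3*(-11/9) = -418 - 11/3 = -1265/3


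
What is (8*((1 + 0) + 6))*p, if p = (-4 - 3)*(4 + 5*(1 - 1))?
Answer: -1568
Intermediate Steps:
p = -28 (p = -7*(4 + 5*0) = -7*(4 + 0) = -7*4 = -28)
(8*((1 + 0) + 6))*p = (8*((1 + 0) + 6))*(-28) = (8*(1 + 6))*(-28) = (8*7)*(-28) = 56*(-28) = -1568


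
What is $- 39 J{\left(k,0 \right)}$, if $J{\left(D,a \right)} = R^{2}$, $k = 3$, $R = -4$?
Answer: $-624$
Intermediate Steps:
$J{\left(D,a \right)} = 16$ ($J{\left(D,a \right)} = \left(-4\right)^{2} = 16$)
$- 39 J{\left(k,0 \right)} = \left(-39\right) 16 = -624$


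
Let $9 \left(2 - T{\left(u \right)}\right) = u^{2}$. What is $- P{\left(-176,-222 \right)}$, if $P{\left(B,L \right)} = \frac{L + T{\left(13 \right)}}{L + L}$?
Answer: $- \frac{2149}{3996} \approx -0.53779$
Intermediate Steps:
$T{\left(u \right)} = 2 - \frac{u^{2}}{9}$
$P{\left(B,L \right)} = \frac{- \frac{151}{9} + L}{2 L}$ ($P{\left(B,L \right)} = \frac{L + \left(2 - \frac{13^{2}}{9}\right)}{L + L} = \frac{L + \left(2 - \frac{169}{9}\right)}{2 L} = \left(L + \left(2 - \frac{169}{9}\right)\right) \frac{1}{2 L} = \left(L - \frac{151}{9}\right) \frac{1}{2 L} = \left(- \frac{151}{9} + L\right) \frac{1}{2 L} = \frac{- \frac{151}{9} + L}{2 L}$)
$- P{\left(-176,-222 \right)} = - \frac{-151 + 9 \left(-222\right)}{18 \left(-222\right)} = - \frac{\left(-1\right) \left(-151 - 1998\right)}{18 \cdot 222} = - \frac{\left(-1\right) \left(-2149\right)}{18 \cdot 222} = \left(-1\right) \frac{2149}{3996} = - \frac{2149}{3996}$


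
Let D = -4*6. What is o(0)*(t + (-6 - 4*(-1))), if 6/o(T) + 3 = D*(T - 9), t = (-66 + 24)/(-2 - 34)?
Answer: -5/213 ≈ -0.023474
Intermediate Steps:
t = 7/6 (t = -42/(-36) = -42*(-1/36) = 7/6 ≈ 1.1667)
D = -24
o(T) = 6/(213 - 24*T) (o(T) = 6/(-3 - 24*(T - 9)) = 6/(-3 - 24*(-9 + T)) = 6/(-3 + (216 - 24*T)) = 6/(213 - 24*T))
o(0)*(t + (-6 - 4*(-1))) = (-2/(-71 + 8*0))*(7/6 + (-6 - 4*(-1))) = (-2/(-71 + 0))*(7/6 + (-6 + 4)) = (-2/(-71))*(7/6 - 2) = -2*(-1/71)*(-5/6) = (2/71)*(-5/6) = -5/213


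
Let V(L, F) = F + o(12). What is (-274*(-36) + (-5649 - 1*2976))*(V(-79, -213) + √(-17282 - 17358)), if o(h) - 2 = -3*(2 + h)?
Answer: -313467 + 4956*I*√2165 ≈ -3.1347e+5 + 2.306e+5*I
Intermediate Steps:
o(h) = -4 - 3*h (o(h) = 2 - 3*(2 + h) = 2 + (-6 - 3*h) = -4 - 3*h)
V(L, F) = -40 + F (V(L, F) = F + (-4 - 3*12) = F + (-4 - 36) = F - 40 = -40 + F)
(-274*(-36) + (-5649 - 1*2976))*(V(-79, -213) + √(-17282 - 17358)) = (-274*(-36) + (-5649 - 1*2976))*((-40 - 213) + √(-17282 - 17358)) = (9864 + (-5649 - 2976))*(-253 + √(-34640)) = (9864 - 8625)*(-253 + 4*I*√2165) = 1239*(-253 + 4*I*√2165) = -313467 + 4956*I*√2165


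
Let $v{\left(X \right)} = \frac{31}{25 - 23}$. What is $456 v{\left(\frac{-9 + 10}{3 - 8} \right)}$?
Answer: $7068$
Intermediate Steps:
$v{\left(X \right)} = \frac{31}{2}$
$456 v{\left(\frac{-9 + 10}{3 - 8} \right)} = 456 \cdot \frac{31}{2} = 7068$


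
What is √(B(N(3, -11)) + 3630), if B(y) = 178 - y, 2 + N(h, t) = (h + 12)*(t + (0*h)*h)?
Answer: 5*√159 ≈ 63.048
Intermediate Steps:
N(h, t) = -2 + t*(12 + h) (N(h, t) = -2 + (h + 12)*(t + (0*h)*h) = -2 + (12 + h)*(t + 0*h) = -2 + (12 + h)*(t + 0) = -2 + (12 + h)*t = -2 + t*(12 + h))
√(B(N(3, -11)) + 3630) = √((178 - (-2 + 12*(-11) + 3*(-11))) + 3630) = √((178 - (-2 - 132 - 33)) + 3630) = √((178 - 1*(-167)) + 3630) = √((178 + 167) + 3630) = √(345 + 3630) = √3975 = 5*√159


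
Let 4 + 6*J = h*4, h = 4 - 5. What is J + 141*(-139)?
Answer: -58801/3 ≈ -19600.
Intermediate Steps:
h = -1
J = -4/3 (J = -2/3 + (-1*4)/6 = -2/3 + (1/6)*(-4) = -2/3 - 2/3 = -4/3 ≈ -1.3333)
J + 141*(-139) = -4/3 + 141*(-139) = -4/3 - 19599 = -58801/3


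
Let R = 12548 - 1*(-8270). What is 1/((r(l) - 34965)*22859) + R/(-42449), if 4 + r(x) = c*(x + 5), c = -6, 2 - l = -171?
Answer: -17149239384943/34968203518567 ≈ -0.49042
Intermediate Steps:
l = 173 (l = 2 - 1*(-171) = 2 + 171 = 173)
R = 20818 (R = 12548 + 8270 = 20818)
r(x) = -34 - 6*x (r(x) = -4 - 6*(x + 5) = -4 - 6*(5 + x) = -4 + (-30 - 6*x) = -34 - 6*x)
1/((r(l) - 34965)*22859) + R/(-42449) = 1/((-34 - 6*173) - 34965*22859) + 20818/(-42449) = (1/22859)/((-34 - 1038) - 34965) + 20818*(-1/42449) = (1/22859)/(-1072 - 34965) - 20818/42449 = (1/22859)/(-36037) - 20818/42449 = -1/36037*1/22859 - 20818/42449 = -1/823769783 - 20818/42449 = -17149239384943/34968203518567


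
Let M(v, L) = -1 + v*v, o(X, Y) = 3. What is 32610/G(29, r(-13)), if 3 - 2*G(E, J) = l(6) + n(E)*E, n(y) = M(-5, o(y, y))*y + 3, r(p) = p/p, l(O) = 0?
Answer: -5435/1689 ≈ -3.2179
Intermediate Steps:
r(p) = 1
M(v, L) = -1 + v²
n(y) = 3 + 24*y (n(y) = (-1 + (-5)²)*y + 3 = (-1 + 25)*y + 3 = 24*y + 3 = 3 + 24*y)
G(E, J) = 3/2 - E*(3 + 24*E)/2 (G(E, J) = 3/2 - (0 + (3 + 24*E)*E)/2 = 3/2 - (0 + E*(3 + 24*E))/2 = 3/2 - E*(3 + 24*E)/2)
32610/G(29, r(-13)) = 32610/(3/2 - 12*29² - 3/2*29) = 32610/(3/2 - 12*841 - 87/2) = 32610/(3/2 - 10092 - 87/2) = 32610/(-10134) = 32610*(-1/10134) = -5435/1689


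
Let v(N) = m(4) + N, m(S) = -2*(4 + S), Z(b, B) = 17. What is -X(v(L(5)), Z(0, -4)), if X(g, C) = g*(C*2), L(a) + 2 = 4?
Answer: 476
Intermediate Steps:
m(S) = -8 - 2*S
L(a) = 2 (L(a) = -2 + 4 = 2)
v(N) = -16 + N (v(N) = (-8 - 2*4) + N = (-8 - 8) + N = -16 + N)
X(g, C) = 2*C*g (X(g, C) = g*(2*C) = 2*C*g)
-X(v(L(5)), Z(0, -4)) = -2*17*(-16 + 2) = -2*17*(-14) = -1*(-476) = 476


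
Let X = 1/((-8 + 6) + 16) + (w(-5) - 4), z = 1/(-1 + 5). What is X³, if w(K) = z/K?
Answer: -172808693/2744000 ≈ -62.977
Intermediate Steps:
z = ¼ (z = 1/4 = ¼ ≈ 0.25000)
w(K) = 1/(4*K)
X = -557/140 (X = 1/((-8 + 6) + 16) + ((¼)/(-5) - 4) = 1/(-2 + 16) + ((¼)*(-⅕) - 4) = 1/14 + (-1/20 - 4) = 1/14 - 81/20 = -557/140 ≈ -3.9786)
X³ = (-557/140)³ = -172808693/2744000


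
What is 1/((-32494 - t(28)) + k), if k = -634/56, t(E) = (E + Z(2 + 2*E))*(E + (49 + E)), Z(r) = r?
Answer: -28/1162989 ≈ -2.4076e-5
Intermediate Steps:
t(E) = (2 + 3*E)*(49 + 2*E) (t(E) = (E + (2 + 2*E))*(E + (49 + E)) = (2 + 3*E)*(49 + 2*E))
k = -317/28 (k = -634*1/56 = -317/28 ≈ -11.321)
1/((-32494 - t(28)) + k) = 1/((-32494 - (98 + 6*28² + 151*28)) - 317/28) = 1/((-32494 - (98 + 6*784 + 4228)) - 317/28) = 1/((-32494 - (98 + 4704 + 4228)) - 317/28) = 1/((-32494 - 1*9030) - 317/28) = 1/((-32494 - 9030) - 317/28) = 1/(-41524 - 317/28) = 1/(-1162989/28) = -28/1162989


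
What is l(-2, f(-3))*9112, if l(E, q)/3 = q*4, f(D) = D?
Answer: -328032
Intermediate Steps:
l(E, q) = 12*q (l(E, q) = 3*(q*4) = 3*(4*q) = 12*q)
l(-2, f(-3))*9112 = (12*(-3))*9112 = -36*9112 = -328032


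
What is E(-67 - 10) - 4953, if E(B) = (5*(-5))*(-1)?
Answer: -4928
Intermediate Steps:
E(B) = 25 (E(B) = -25*(-1) = 25)
E(-67 - 10) - 4953 = 25 - 4953 = -4928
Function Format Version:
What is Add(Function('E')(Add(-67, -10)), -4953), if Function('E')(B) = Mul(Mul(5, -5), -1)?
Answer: -4928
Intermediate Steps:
Function('E')(B) = 25 (Function('E')(B) = Mul(-25, -1) = 25)
Add(Function('E')(Add(-67, -10)), -4953) = Add(25, -4953) = -4928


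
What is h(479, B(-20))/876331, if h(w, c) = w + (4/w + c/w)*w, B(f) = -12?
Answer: 471/876331 ≈ 0.00053747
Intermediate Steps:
h(w, c) = w + w*(4/w + c/w)
h(479, B(-20))/876331 = (4 - 12 + 479)/876331 = 471*(1/876331) = 471/876331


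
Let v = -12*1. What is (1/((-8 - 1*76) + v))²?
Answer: 1/9216 ≈ 0.00010851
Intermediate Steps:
v = -12
(1/((-8 - 1*76) + v))² = (1/((-8 - 1*76) - 12))² = (1/((-8 - 76) - 12))² = (1/(-84 - 12))² = (1/(-96))² = (-1/96)² = 1/9216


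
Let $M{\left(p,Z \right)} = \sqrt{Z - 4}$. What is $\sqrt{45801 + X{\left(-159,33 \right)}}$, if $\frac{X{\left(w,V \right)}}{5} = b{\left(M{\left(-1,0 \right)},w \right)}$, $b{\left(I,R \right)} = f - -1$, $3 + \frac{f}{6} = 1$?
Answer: $\sqrt{45746} \approx 213.88$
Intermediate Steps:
$f = -12$ ($f = -18 + 6 \cdot 1 = -18 + 6 = -12$)
$M{\left(p,Z \right)} = \sqrt{-4 + Z}$
$b{\left(I,R \right)} = -11$ ($b{\left(I,R \right)} = -12 - -1 = -12 + 1 = -11$)
$X{\left(w,V \right)} = -55$ ($X{\left(w,V \right)} = 5 \left(-11\right) = -55$)
$\sqrt{45801 + X{\left(-159,33 \right)}} = \sqrt{45801 - 55} = \sqrt{45746}$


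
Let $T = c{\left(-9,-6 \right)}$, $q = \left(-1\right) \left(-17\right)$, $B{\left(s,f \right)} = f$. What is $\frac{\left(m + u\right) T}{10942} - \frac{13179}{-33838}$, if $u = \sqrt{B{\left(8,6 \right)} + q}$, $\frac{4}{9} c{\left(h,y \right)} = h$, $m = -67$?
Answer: $\frac{380228649}{740510792} - \frac{81 \sqrt{23}}{43768} \approx 0.50459$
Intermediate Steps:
$c{\left(h,y \right)} = \frac{9 h}{4}$
$q = 17$
$T = - \frac{81}{4}$ ($T = \frac{9}{4} \left(-9\right) = - \frac{81}{4} \approx -20.25$)
$u = \sqrt{23}$ ($u = \sqrt{6 + 17} = \sqrt{23} \approx 4.7958$)
$\frac{\left(m + u\right) T}{10942} - \frac{13179}{-33838} = \frac{\left(-67 + \sqrt{23}\right) \left(- \frac{81}{4}\right)}{10942} - \frac{13179}{-33838} = \left(\frac{5427}{4} - \frac{81 \sqrt{23}}{4}\right) \frac{1}{10942} - - \frac{13179}{33838} = \left(\frac{5427}{43768} - \frac{81 \sqrt{23}}{43768}\right) + \frac{13179}{33838} = \frac{380228649}{740510792} - \frac{81 \sqrt{23}}{43768}$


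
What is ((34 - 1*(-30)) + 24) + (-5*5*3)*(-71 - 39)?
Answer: 8338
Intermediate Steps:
((34 - 1*(-30)) + 24) + (-5*5*3)*(-71 - 39) = ((34 + 30) + 24) - 25*3*(-110) = (64 + 24) - 75*(-110) = 88 + 8250 = 8338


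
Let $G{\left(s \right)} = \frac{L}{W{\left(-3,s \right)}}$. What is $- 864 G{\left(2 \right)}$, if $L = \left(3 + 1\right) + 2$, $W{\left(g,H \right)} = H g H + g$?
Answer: $\frac{1728}{5} \approx 345.6$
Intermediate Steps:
$W{\left(g,H \right)} = g + g H^{2}$ ($W{\left(g,H \right)} = g H^{2} + g = g + g H^{2}$)
$L = 6$ ($L = 4 + 2 = 6$)
$G{\left(s \right)} = \frac{6}{-3 - 3 s^{2}}$ ($G{\left(s \right)} = \frac{6}{\left(-3\right) \left(1 + s^{2}\right)} = \frac{6}{-3 - 3 s^{2}}$)
$- 864 G{\left(2 \right)} = - 864 \frac{2}{-1 - 2^{2}} = - 864 \frac{2}{-1 - 4} = - 864 \frac{2}{-5} = - 864 \cdot 2 \left(- \frac{1}{5}\right) = \left(-864\right) \left(- \frac{2}{5}\right) = \frac{1728}{5}$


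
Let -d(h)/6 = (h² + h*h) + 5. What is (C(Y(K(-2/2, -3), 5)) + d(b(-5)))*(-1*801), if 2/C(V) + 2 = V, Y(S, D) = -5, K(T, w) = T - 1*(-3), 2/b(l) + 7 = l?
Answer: 171681/7 ≈ 24526.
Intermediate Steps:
b(l) = 2/(-7 + l)
K(T, w) = 3 + T (K(T, w) = T + 3 = 3 + T)
d(h) = -30 - 12*h² (d(h) = -6*((h² + h*h) + 5) = -6*((h² + h²) + 5) = -6*(2*h² + 5) = -6*(5 + 2*h²) = -30 - 12*h²)
C(V) = 2/(-2 + V)
(C(Y(K(-2/2, -3), 5)) + d(b(-5)))*(-1*801) = (2/(-2 - 5) + (-30 - 12*4/(-7 - 5)²))*(-1*801) = (2/(-7) + (-30 - 12*(2/(-12))²))*(-801) = (2*(-⅐) + (-30 - 12*(2*(-1/12))²))*(-801) = (-2/7 + (-30 - 12*(-⅙)²))*(-801) = (-2/7 + (-30 - 12*1/36))*(-801) = (-2/7 + (-30 - ⅓))*(-801) = (-2/7 - 91/3)*(-801) = -643/21*(-801) = 171681/7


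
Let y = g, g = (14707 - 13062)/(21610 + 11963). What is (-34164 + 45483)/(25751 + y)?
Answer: 380012787/864539968 ≈ 0.43955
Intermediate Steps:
g = 1645/33573 ≈ 0.048998
y = 1645/33573 ≈ 0.048998
(-34164 + 45483)/(25751 + y) = (-34164 + 45483)/(25751 + 1645/33573) = 11319/(864539968/33573) = 11319*(33573/864539968) = 380012787/864539968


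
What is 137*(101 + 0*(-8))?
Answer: 13837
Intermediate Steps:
137*(101 + 0*(-8)) = 137*(101 + 0) = 137*101 = 13837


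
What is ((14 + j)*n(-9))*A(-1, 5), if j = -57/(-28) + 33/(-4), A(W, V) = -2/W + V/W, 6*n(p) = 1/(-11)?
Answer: 109/308 ≈ 0.35390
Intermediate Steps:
n(p) = -1/66 (n(p) = (⅙)/(-11) = (⅙)*(-1/11) = -1/66)
j = -87/14 (j = -57*(-1/28) + 33*(-¼) = 57/28 - 33/4 = -87/14 ≈ -6.2143)
((14 + j)*n(-9))*A(-1, 5) = ((14 - 87/14)*(-1/66))*((-2 + 5)/(-1)) = ((109/14)*(-1/66))*(-1*3) = -109/924*(-3) = 109/308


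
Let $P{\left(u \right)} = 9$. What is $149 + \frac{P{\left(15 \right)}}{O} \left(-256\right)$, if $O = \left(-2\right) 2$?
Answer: $725$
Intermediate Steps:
$O = -4$
$149 + \frac{P{\left(15 \right)}}{O} \left(-256\right) = 149 + \frac{9}{-4} \left(-256\right) = 149 + 9 \left(- \frac{1}{4}\right) \left(-256\right) = 149 - -576 = 149 + 576 = 725$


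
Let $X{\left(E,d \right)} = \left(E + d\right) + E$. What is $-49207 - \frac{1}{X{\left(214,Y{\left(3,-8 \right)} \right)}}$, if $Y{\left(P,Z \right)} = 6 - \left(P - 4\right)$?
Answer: $- \frac{21405046}{435} \approx -49207.0$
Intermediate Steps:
$Y{\left(P,Z \right)} = 10 - P$ ($Y{\left(P,Z \right)} = 6 - \left(P - 4\right) = 6 - \left(-4 + P\right) = 10 - P$)
$X{\left(E,d \right)} = d + 2 E$
$-49207 - \frac{1}{X{\left(214,Y{\left(3,-8 \right)} \right)}} = -49207 - \frac{1}{\left(10 - 3\right) + 2 \cdot 214} = -49207 - \frac{1}{\left(10 - 3\right) + 428} = -49207 - \frac{1}{7 + 428} = -49207 - \frac{1}{435} = - \frac{21405046}{435}$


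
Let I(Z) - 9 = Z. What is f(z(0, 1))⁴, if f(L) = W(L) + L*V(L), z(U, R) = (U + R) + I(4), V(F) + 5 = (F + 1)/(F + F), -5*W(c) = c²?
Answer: 1069753735521/10000 ≈ 1.0698e+8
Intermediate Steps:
W(c) = -c²/5
I(Z) = 9 + Z
V(F) = -5 + (1 + F)/(2*F) (V(F) = -5 + (F + 1)/(F + F) = -5 + (1 + F)/((2*F)) = -5 + (1 + F)*(1/(2*F)) = -5 + (1 + F)/(2*F))
z(U, R) = 13 + R + U (z(U, R) = (U + R) + (9 + 4) = (R + U) + 13 = 13 + R + U)
f(L) = ½ - 9*L/2 - L²/5 (f(L) = -L²/5 + L*((1 - 9*L)/(2*L)) = -L²/5 + (½ - 9*L/2) = ½ - 9*L/2 - L²/5)
f(z(0, 1))⁴ = (½ - 9*(13 + 1 + 0)/2 - (13 + 1 + 0)²/5)⁴ = (½ - 9/2*14 - ⅕*14²)⁴ = (½ - 63 - ⅕*196)⁴ = (½ - 63 - 196/5)⁴ = (-1017/10)⁴ = 1069753735521/10000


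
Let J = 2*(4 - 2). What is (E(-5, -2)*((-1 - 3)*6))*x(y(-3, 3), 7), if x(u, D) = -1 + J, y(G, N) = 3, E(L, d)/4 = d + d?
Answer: 1152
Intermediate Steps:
J = 4 (J = 2*2 = 4)
E(L, d) = 8*d (E(L, d) = 4*(d + d) = 4*(2*d) = 8*d)
x(u, D) = 3 (x(u, D) = -1 + 4 = 3)
(E(-5, -2)*((-1 - 3)*6))*x(y(-3, 3), 7) = ((8*(-2))*((-1 - 3)*6))*3 = -(-64)*6*3 = -16*(-24)*3 = 384*3 = 1152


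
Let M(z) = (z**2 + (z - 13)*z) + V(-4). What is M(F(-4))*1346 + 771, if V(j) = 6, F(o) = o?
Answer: 121911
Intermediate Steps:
M(z) = 6 + z**2 + z*(-13 + z) (M(z) = (z**2 + (z - 13)*z) + 6 = (z**2 + (-13 + z)*z) + 6 = (z**2 + z*(-13 + z)) + 6 = 6 + z**2 + z*(-13 + z))
M(F(-4))*1346 + 771 = (6 - 13*(-4) + 2*(-4)**2)*1346 + 771 = (6 + 52 + 2*16)*1346 + 771 = (6 + 52 + 32)*1346 + 771 = 90*1346 + 771 = 121140 + 771 = 121911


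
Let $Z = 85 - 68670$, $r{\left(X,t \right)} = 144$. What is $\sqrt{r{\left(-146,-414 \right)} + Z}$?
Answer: $i \sqrt{68441} \approx 261.61 i$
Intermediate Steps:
$Z = -68585$ ($Z = 85 - 68670 = -68585$)
$\sqrt{r{\left(-146,-414 \right)} + Z} = \sqrt{144 - 68585} = \sqrt{-68441} = i \sqrt{68441}$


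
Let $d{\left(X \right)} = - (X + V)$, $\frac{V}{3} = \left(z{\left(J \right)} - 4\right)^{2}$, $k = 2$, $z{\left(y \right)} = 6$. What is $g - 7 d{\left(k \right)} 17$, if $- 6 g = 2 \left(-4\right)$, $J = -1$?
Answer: $\frac{6664}{3} \approx 2221.3$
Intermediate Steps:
$V = 12$ ($V = 3 \left(6 - 4\right)^{2} = 3 \cdot 2^{2} = 3 \cdot 4 = 12$)
$d{\left(X \right)} = -12 - X$ ($d{\left(X \right)} = - (X + 12) = - (12 + X) = -12 - X$)
$g = \frac{4}{3}$ ($g = - \frac{2 \left(-4\right)}{6} = \left(- \frac{1}{6}\right) \left(-8\right) = \frac{4}{3} \approx 1.3333$)
$g - 7 d{\left(k \right)} 17 = \frac{4 - 7 \left(-12 - 2\right) 17}{3} = \frac{4 \left(-7\right) \left(-14\right) 17}{3} = \frac{4 \cdot 98 \cdot 17}{3} = \frac{4}{3} \cdot 1666 = \frac{6664}{3}$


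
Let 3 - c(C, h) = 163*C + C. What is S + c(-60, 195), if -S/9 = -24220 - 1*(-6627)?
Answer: 168180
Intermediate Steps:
c(C, h) = 3 - 164*C (c(C, h) = 3 - (163*C + C) = 3 - 164*C)
S = 158337 (S = -9*(-24220 - 1*(-6627)) = -9*(-24220 + 6627) = -9*(-17593) = 158337)
S + c(-60, 195) = 158337 + (3 - 164*(-60)) = 158337 + (3 + 9840) = 158337 + 9843 = 168180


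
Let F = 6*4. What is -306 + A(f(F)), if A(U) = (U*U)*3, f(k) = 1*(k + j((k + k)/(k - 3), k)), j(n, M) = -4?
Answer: 894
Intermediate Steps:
F = 24
f(k) = -4 + k (f(k) = 1*(k - 4) = 1*(-4 + k) = -4 + k)
A(U) = 3*U**2 (A(U) = U**2*3 = 3*U**2)
-306 + A(f(F)) = -306 + 3*(-4 + 24)**2 = -306 + 3*20**2 = -306 + 3*400 = -306 + 1200 = 894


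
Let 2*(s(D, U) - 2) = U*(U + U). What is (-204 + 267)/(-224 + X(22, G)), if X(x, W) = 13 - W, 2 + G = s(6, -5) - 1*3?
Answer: -63/233 ≈ -0.27039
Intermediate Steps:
s(D, U) = 2 + U² (s(D, U) = 2 + (U*(U + U))/2 = 2 + (U*(2*U))/2 = 2 + (2*U²)/2 = 2 + U²)
G = 22 (G = -2 + ((2 + (-5)²) - 1*3) = -2 + ((2 + 25) - 3) = -2 + (27 - 3) = -2 + 24 = 22)
(-204 + 267)/(-224 + X(22, G)) = (-204 + 267)/(-224 + (13 - 1*22)) = 63/(-224 + (13 - 22)) = 63/(-224 - 9) = 63/(-233) = 63*(-1/233) = -63/233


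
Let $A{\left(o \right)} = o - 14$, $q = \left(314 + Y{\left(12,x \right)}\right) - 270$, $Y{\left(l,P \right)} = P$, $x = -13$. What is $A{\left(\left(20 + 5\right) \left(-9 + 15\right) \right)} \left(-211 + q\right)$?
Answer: $-24480$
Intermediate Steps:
$q = 31$ ($q = \left(314 - 13\right) - 270 = 301 - 270 = 31$)
$A{\left(o \right)} = -14 + o$ ($A{\left(o \right)} = o - 14 = -14 + o$)
$A{\left(\left(20 + 5\right) \left(-9 + 15\right) \right)} \left(-211 + q\right) = \left(-14 + \left(20 + 5\right) \left(-9 + 15\right)\right) \left(-211 + 31\right) = \left(-14 + 25 \cdot 6\right) \left(-180\right) = \left(-14 + 150\right) \left(-180\right) = 136 \left(-180\right) = -24480$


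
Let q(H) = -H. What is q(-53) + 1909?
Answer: 1962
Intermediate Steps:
q(-53) + 1909 = -1*(-53) + 1909 = 53 + 1909 = 1962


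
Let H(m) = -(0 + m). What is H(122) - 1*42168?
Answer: -42290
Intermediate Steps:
H(m) = -m
H(122) - 1*42168 = -1*122 - 1*42168 = -122 - 42168 = -42290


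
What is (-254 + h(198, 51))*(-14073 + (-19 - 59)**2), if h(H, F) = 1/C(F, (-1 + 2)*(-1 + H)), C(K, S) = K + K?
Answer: 68990341/34 ≈ 2.0291e+6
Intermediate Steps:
C(K, S) = 2*K
h(H, F) = 1/(2*F)
(-254 + h(198, 51))*(-14073 + (-19 - 59)**2) = (-254 + (1/2)/51)*(-14073 + (-19 - 59)**2) = (-254 + (1/2)*(1/51))*(-14073 + (-78)**2) = (-254 + 1/102)*(-14073 + 6084) = -25907/102*(-7989) = 68990341/34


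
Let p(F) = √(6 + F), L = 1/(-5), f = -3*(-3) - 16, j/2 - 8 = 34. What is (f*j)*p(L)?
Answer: -588*√145/5 ≈ -1416.1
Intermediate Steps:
j = 84 (j = 16 + 2*34 = 16 + 68 = 84)
f = -7 (f = 9 - 16 = -7)
L = -⅕ ≈ -0.20000
(f*j)*p(L) = (-7*84)*√(6 - ⅕) = -588*√145/5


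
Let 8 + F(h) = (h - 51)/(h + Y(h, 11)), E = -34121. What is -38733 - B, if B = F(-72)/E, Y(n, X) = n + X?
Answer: -175773957110/4538093 ≈ -38733.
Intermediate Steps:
Y(n, X) = X + n
F(h) = -8 + (-51 + h)/(11 + 2*h) (F(h) = -8 + (h - 51)/(h + (11 + h)) = -8 + (-51 + h)/(11 + 2*h))
B = 941/4538093 (B = ((-139 - 15*(-72))/(11 + 2*(-72)))/(-34121) = ((-139 + 1080)/(11 - 144))*(-1/34121) = (941/(-133))*(-1/34121) = -1/133*941*(-1/34121) = -941/133*(-1/34121) = 941/4538093 ≈ 0.00020736)
-38733 - B = -38733 - 1*941/4538093 = -38733 - 941/4538093 = -175773957110/4538093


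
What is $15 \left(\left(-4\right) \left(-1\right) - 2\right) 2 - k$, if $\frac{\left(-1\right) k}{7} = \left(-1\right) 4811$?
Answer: $-33617$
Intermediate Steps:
$k = 33677$ ($k = - 7 \left(\left(-1\right) 4811\right) = \left(-7\right) \left(-4811\right) = 33677$)
$15 \left(\left(-4\right) \left(-1\right) - 2\right) 2 - k = 15 \left(\left(-4\right) \left(-1\right) - 2\right) 2 - 33677 = 15 \left(4 - 2\right) 2 - 33677 = 15 \cdot 2 \cdot 2 - 33677 = 30 \cdot 2 - 33677 = 60 - 33677 = -33617$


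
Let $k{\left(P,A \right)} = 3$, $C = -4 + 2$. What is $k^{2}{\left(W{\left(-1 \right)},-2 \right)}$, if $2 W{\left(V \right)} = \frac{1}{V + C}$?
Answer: $9$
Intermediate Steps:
$C = -2$
$W{\left(V \right)} = \frac{1}{2 \left(-2 + V\right)}$ ($W{\left(V \right)} = \frac{1}{2 \left(V - 2\right)} = \frac{1}{2 \left(-2 + V\right)}$)
$k^{2}{\left(W{\left(-1 \right)},-2 \right)} = 3^{2} = 9$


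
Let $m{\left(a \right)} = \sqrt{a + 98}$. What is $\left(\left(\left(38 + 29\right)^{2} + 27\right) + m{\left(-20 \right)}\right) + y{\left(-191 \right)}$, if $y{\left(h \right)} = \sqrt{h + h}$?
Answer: $4516 + \sqrt{78} + i \sqrt{382} \approx 4524.8 + 19.545 i$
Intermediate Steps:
$m{\left(a \right)} = \sqrt{98 + a}$
$y{\left(h \right)} = \sqrt{2} \sqrt{h}$ ($y{\left(h \right)} = \sqrt{2 h} = \sqrt{2} \sqrt{h}$)
$\left(\left(\left(38 + 29\right)^{2} + 27\right) + m{\left(-20 \right)}\right) + y{\left(-191 \right)} = \left(\left(\left(38 + 29\right)^{2} + 27\right) + \sqrt{98 - 20}\right) + \sqrt{2} \sqrt{-191} = \left(\left(67^{2} + 27\right) + \sqrt{78}\right) + \sqrt{2} i \sqrt{191} = \left(\left(4489 + 27\right) + \sqrt{78}\right) + i \sqrt{382} = \left(4516 + \sqrt{78}\right) + i \sqrt{382} = 4516 + \sqrt{78} + i \sqrt{382}$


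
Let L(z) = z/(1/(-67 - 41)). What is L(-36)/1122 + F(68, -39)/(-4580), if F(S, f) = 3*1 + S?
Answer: 2954563/856460 ≈ 3.4497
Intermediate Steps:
F(S, f) = 3 + S
L(z) = -108*z (L(z) = z/(1/(-108)) = z/(-1/108) = z*(-108) = -108*z)
L(-36)/1122 + F(68, -39)/(-4580) = -108*(-36)/1122 + (3 + 68)/(-4580) = 3888*(1/1122) + 71*(-1/4580) = 648/187 - 71/4580 = 2954563/856460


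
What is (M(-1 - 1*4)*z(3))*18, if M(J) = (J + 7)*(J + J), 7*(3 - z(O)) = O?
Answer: -6480/7 ≈ -925.71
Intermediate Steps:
z(O) = 3 - O/7
M(J) = 2*J*(7 + J) (M(J) = (7 + J)*(2*J) = 2*J*(7 + J))
(M(-1 - 1*4)*z(3))*18 = ((2*(-1 - 1*4)*(7 + (-1 - 1*4)))*(3 - 1/7*3))*18 = ((2*(-1 - 4)*(7 + (-1 - 4)))*(3 - 3/7))*18 = ((2*(-5)*(7 - 5))*(18/7))*18 = ((2*(-5)*2)*(18/7))*18 = -20*18/7*18 = -360/7*18 = -6480/7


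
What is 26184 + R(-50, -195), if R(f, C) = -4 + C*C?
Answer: 64205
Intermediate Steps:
R(f, C) = -4 + C²
26184 + R(-50, -195) = 26184 + (-4 + (-195)²) = 26184 + (-4 + 38025) = 26184 + 38021 = 64205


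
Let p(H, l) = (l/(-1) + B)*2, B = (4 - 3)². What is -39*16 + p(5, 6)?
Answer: -634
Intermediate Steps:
B = 1 (B = 1² = 1)
p(H, l) = 2 - 2*l (p(H, l) = (l/(-1) + 1)*2 = (l*(-1) + 1)*2 = (-l + 1)*2 = (1 - l)*2 = 2 - 2*l)
-39*16 + p(5, 6) = -39*16 + (2 - 2*6) = -624 + (2 - 12) = -624 - 10 = -634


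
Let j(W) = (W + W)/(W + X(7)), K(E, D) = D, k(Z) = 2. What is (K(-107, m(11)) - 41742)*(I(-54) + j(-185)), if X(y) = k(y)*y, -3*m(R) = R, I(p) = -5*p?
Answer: -5828529980/513 ≈ -1.1362e+7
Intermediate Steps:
m(R) = -R/3
X(y) = 2*y
j(W) = 2*W/(14 + W) (j(W) = (W + W)/(W + 2*7) = (2*W)/(W + 14) = (2*W)/(14 + W) = 2*W/(14 + W))
(K(-107, m(11)) - 41742)*(I(-54) + j(-185)) = (-⅓*11 - 41742)*(-5*(-54) + 2*(-185)/(14 - 185)) = (-11/3 - 41742)*(270 + 2*(-185)/(-171)) = -125237*(270 + 2*(-185)*(-1/171))/3 = -125237*(270 + 370/171)/3 = -125237/3*46540/171 = -5828529980/513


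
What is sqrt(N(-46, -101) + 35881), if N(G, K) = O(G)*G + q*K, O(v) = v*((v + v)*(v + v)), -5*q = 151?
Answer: 4*sqrt(28044930)/5 ≈ 4236.6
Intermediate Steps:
q = -151/5 (q = -1/5*151 = -151/5 ≈ -30.200)
O(v) = 4*v**3 (O(v) = v*((2*v)*(2*v)) = v*(4*v**2) = 4*v**3)
N(G, K) = 4*G**4 - 151*K/5 (N(G, K) = (4*G**3)*G - 151*K/5 = 4*G**4 - 151*K/5)
sqrt(N(-46, -101) + 35881) = sqrt((4*(-46)**4 - 151/5*(-101)) + 35881) = sqrt((4*4477456 + 15251/5) + 35881) = sqrt((17909824 + 15251/5) + 35881) = sqrt(89564371/5 + 35881) = sqrt(89743776/5) = 4*sqrt(28044930)/5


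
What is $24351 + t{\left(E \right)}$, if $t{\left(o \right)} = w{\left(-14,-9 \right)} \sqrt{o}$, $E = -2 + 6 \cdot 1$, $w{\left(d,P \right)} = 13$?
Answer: $24377$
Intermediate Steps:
$E = 4$ ($E = -2 + 6 = 4$)
$t{\left(o \right)} = 13 \sqrt{o}$
$24351 + t{\left(E \right)} = 24351 + 13 \sqrt{4} = 24351 + 13 \cdot 2 = 24351 + 26 = 24377$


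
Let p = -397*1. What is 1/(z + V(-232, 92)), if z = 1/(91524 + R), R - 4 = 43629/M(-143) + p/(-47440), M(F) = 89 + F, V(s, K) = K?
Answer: 38733838493/3563513568316 ≈ 0.010870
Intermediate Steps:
p = -397
R = -343248547/426960 (R = 4 + (43629/(89 - 143) - 397/(-47440)) = 4 + (43629/(-54) - 397*(-1/47440)) = 4 + (43629*(-1/54) + 397/47440) = 4 + (-14543/18 + 397/47440) = 4 - 344956387/426960 = -343248547/426960 ≈ -803.94)
z = 426960/38733838493 (z = 1/(91524 - 343248547/426960) = 1/(38733838493/426960) = 426960/38733838493 ≈ 1.1023e-5)
1/(z + V(-232, 92)) = 1/(426960/38733838493 + 92) = 1/(3563513568316/38733838493) = 38733838493/3563513568316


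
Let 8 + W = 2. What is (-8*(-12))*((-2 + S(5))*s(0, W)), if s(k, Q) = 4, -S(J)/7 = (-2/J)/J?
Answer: -13824/25 ≈ -552.96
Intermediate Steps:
W = -6 (W = -8 + 2 = -6)
S(J) = 14/J² (S(J) = -7*(-2/J)/J = -(-14)/J² = 14/J²)
(-8*(-12))*((-2 + S(5))*s(0, W)) = (-8*(-12))*((-2 + 14/5²)*4) = 96*((-2 + 14*(1/25))*4) = 96*((-2 + 14/25)*4) = 96*(-36/25*4) = 96*(-144/25) = -13824/25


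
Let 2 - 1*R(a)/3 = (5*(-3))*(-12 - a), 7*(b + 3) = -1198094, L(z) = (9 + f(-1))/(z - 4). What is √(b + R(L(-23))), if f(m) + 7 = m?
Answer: 2*I*√18929001/21 ≈ 414.36*I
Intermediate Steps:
f(m) = -7 + m
L(z) = 1/(-4 + z) (L(z) = (9 + (-7 - 1))/(z - 4) = (9 - 8)/(-4 + z) = 1/(-4 + z))
b = -1198115/7 (b = -3 + (⅐)*(-1198094) = -3 - 1198094/7 = -1198115/7 ≈ -1.7116e+5)
R(a) = -534 - 45*a (R(a) = 6 - 3*5*(-3)*(-12 - a) = 6 - (-45)*(-12 - a) = 6 - 3*(180 + 15*a) = 6 + (-540 - 45*a) = -534 - 45*a)
√(b + R(L(-23))) = √(-1198115/7 + (-534 - 45/(-4 - 23))) = √(-1198115/7 + (-534 - 45/(-27))) = √(-1198115/7 + (-534 - 45*(-1/27))) = √(-1198115/7 + (-534 + 5/3)) = √(-1198115/7 - 1597/3) = √(-3605524/21) = 2*I*√18929001/21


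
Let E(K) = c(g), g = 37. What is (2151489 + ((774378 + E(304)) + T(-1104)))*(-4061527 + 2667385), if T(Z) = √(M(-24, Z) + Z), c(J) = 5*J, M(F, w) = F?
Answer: -4079331987384 - 2788284*I*√282 ≈ -4.0793e+12 - 4.6823e+7*I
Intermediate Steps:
T(Z) = √(-24 + Z)
E(K) = 185 (E(K) = 5*37 = 185)
(2151489 + ((774378 + E(304)) + T(-1104)))*(-4061527 + 2667385) = (2151489 + ((774378 + 185) + √(-24 - 1104)))*(-4061527 + 2667385) = (2151489 + (774563 + √(-1128)))*(-1394142) = (2151489 + (774563 + 2*I*√282))*(-1394142) = (2926052 + 2*I*√282)*(-1394142) = -4079331987384 - 2788284*I*√282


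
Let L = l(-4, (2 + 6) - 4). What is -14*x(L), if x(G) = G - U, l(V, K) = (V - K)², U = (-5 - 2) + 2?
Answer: -966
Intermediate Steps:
U = -5 (U = -7 + 2 = -5)
L = 64 (L = (((2 + 6) - 4) - 1*(-4))² = ((8 - 4) + 4)² = (4 + 4)² = 8² = 64)
x(G) = 5 + G (x(G) = G - 1*(-5) = G + 5 = 5 + G)
-14*x(L) = -14*(5 + 64) = -14*69 = -966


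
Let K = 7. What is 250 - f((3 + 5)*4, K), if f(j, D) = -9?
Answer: 259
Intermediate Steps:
250 - f((3 + 5)*4, K) = 250 - 1*(-9) = 250 + 9 = 259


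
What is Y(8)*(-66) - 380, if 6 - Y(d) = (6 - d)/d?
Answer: -1585/2 ≈ -792.50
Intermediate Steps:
Y(d) = 6 - (6 - d)/d
Y(8)*(-66) - 380 = (7 - 6/8)*(-66) - 380 = (7 - 6*1/8)*(-66) - 380 = (7 - 3/4)*(-66) - 380 = (25/4)*(-66) - 380 = -825/2 - 380 = -1585/2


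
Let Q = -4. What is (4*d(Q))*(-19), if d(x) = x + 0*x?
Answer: 304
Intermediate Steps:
d(x) = x (d(x) = x + 0 = x)
(4*d(Q))*(-19) = (4*(-4))*(-19) = -16*(-19) = 304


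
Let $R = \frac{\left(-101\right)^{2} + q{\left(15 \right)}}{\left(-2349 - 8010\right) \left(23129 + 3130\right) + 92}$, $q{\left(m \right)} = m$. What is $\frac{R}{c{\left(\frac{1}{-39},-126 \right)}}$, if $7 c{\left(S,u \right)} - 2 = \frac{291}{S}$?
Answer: $\frac{10216}{440939377069} \approx 2.3169 \cdot 10^{-8}$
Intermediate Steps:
$c{\left(S,u \right)} = \frac{2}{7} + \frac{291}{7 S}$ ($c{\left(S,u \right)} = \frac{2}{7} + \frac{291 \frac{1}{S}}{7} = \frac{2}{7} + \frac{291}{7 S}$)
$R = - \frac{10216}{272016889}$ ($R = \frac{\left(-101\right)^{2} + 15}{\left(-2349 - 8010\right) \left(23129 + 3130\right) + 92} = \frac{10201 + 15}{\left(-10359\right) 26259 + 92} = \frac{10216}{-272016981 + 92} = \frac{10216}{-272016889} = 10216 \left(- \frac{1}{272016889}\right) = - \frac{10216}{272016889} \approx -3.7557 \cdot 10^{-5}$)
$\frac{R}{c{\left(\frac{1}{-39},-126 \right)}} = - \frac{10216}{272016889 \frac{291 + \frac{2}{-39}}{7 \frac{1}{-39}}} = - \frac{10216}{272016889 \frac{291 + 2 \left(- \frac{1}{39}\right)}{7 \left(- \frac{1}{39}\right)}} = - \frac{10216}{272016889 \cdot \frac{1}{7} \left(-39\right) \left(291 - \frac{2}{39}\right)} = - \frac{10216}{272016889 \cdot \frac{1}{7} \left(-39\right) \frac{11347}{39}} = - \frac{10216}{272016889 \left(-1621\right)} = \left(- \frac{10216}{272016889}\right) \left(- \frac{1}{1621}\right) = \frac{10216}{440939377069}$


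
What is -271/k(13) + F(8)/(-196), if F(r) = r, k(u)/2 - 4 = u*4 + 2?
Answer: -13511/5684 ≈ -2.3770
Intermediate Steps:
k(u) = 12 + 8*u (k(u) = 8 + 2*(u*4 + 2) = 8 + 2*(4*u + 2) = 8 + 2*(2 + 4*u) = 8 + (4 + 8*u) = 12 + 8*u)
-271/k(13) + F(8)/(-196) = -271/(12 + 8*13) + 8/(-196) = -271/(12 + 104) + 8*(-1/196) = -271/116 - 2/49 = -13511/5684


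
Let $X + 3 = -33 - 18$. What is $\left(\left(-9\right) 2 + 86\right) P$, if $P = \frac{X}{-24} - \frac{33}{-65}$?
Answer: $\frac{12189}{65} \approx 187.52$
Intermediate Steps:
$X = -54$ ($X = -3 - 51 = -54$)
$P = \frac{717}{260}$ ($P = - \frac{54}{-24} - \frac{33}{-65} = \left(-54\right) \left(- \frac{1}{24}\right) - - \frac{33}{65} = \frac{9}{4} + \frac{33}{65} = \frac{717}{260} \approx 2.7577$)
$\left(\left(-9\right) 2 + 86\right) P = \left(\left(-9\right) 2 + 86\right) \frac{717}{260} = \left(-18 + 86\right) \frac{717}{260} = 68 \cdot \frac{717}{260} = \frac{12189}{65}$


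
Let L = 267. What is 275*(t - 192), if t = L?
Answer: 20625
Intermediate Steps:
t = 267
275*(t - 192) = 275*(267 - 192) = 275*75 = 20625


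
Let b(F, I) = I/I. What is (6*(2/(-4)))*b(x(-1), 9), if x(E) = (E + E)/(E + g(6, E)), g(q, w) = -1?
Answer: -3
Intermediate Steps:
x(E) = 2*E/(-1 + E) (x(E) = (E + E)/(E - 1) = (2*E)/(-1 + E) = 2*E/(-1 + E))
b(F, I) = 1
(6*(2/(-4)))*b(x(-1), 9) = (6*(2/(-4)))*1 = (6*(2*(-¼)))*1 = (6*(-½))*1 = -3*1 = -3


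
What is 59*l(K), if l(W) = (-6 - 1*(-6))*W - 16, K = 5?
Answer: -944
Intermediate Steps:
l(W) = -16 (l(W) = (-6 + 6)*W - 16 = 0*W - 16 = 0 - 16 = -16)
59*l(K) = 59*(-16) = -944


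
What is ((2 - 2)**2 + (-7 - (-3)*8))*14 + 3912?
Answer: 4150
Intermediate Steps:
((2 - 2)**2 + (-7 - (-3)*8))*14 + 3912 = (0**2 + (-7 - 1*(-24)))*14 + 3912 = (0 + (-7 + 24))*14 + 3912 = (0 + 17)*14 + 3912 = 17*14 + 3912 = 238 + 3912 = 4150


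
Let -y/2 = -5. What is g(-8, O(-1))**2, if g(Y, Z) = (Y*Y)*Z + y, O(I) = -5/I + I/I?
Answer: 155236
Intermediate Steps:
y = 10 (y = -2*(-5) = 10)
O(I) = 1 - 5/I (O(I) = -5/I + 1 = 1 - 5/I)
g(Y, Z) = 10 + Z*Y**2 (g(Y, Z) = (Y*Y)*Z + 10 = Y**2*Z + 10 = Z*Y**2 + 10 = 10 + Z*Y**2)
g(-8, O(-1))**2 = (10 + ((-5 - 1)/(-1))*(-8)**2)**2 = (10 - 1*(-6)*64)**2 = (10 + 6*64)**2 = (10 + 384)**2 = 394**2 = 155236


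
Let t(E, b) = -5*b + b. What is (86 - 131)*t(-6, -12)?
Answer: -2160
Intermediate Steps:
t(E, b) = -4*b
(86 - 131)*t(-6, -12) = (86 - 131)*(-4*(-12)) = -45*48 = -2160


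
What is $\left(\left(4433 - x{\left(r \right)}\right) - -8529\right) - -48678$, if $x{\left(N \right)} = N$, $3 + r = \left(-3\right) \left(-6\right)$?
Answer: $61625$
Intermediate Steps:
$r = 15$ ($r = -3 - -18 = -3 + 18 = 15$)
$\left(\left(4433 - x{\left(r \right)}\right) - -8529\right) - -48678 = \left(\left(4433 - 15\right) - -8529\right) - -48678 = \left(\left(4433 - 15\right) + 8529\right) + 48678 = \left(4418 + 8529\right) + 48678 = 12947 + 48678 = 61625$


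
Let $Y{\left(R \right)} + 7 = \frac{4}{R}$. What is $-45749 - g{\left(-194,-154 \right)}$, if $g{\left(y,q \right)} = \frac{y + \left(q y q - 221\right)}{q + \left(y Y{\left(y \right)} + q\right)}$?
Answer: $- \frac{43618127}{1054} \approx -41383.0$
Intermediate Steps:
$Y{\left(R \right)} = -7 + \frac{4}{R}$
$g{\left(y,q \right)} = \frac{-221 + y + y q^{2}}{2 q + y \left(-7 + \frac{4}{y}\right)}$ ($g{\left(y,q \right)} = \frac{y + \left(q y q - 221\right)}{q + \left(y \left(-7 + \frac{4}{y}\right) + q\right)} = \frac{y + \left(y q^{2} - 221\right)}{q + \left(q + y \left(-7 + \frac{4}{y}\right)\right)} = \frac{y + \left(-221 + y q^{2}\right)}{2 q + y \left(-7 + \frac{4}{y}\right)} = \frac{-221 + y + y q^{2}}{2 q + y \left(-7 + \frac{4}{y}\right)}$)
$-45749 - g{\left(-194,-154 \right)} = -45749 - \frac{-221 - 194 - 194 \left(-154\right)^{2}}{4 - -1358 + 2 \left(-154\right)} = -45749 - \frac{-221 - 194 - 4600904}{4 + 1358 - 308} = -45749 - \frac{-221 - 194 - 4600904}{1054} = -45749 - \frac{1}{1054} \left(-4601319\right) = -45749 - - \frac{4601319}{1054} = -45749 + \frac{4601319}{1054} = - \frac{43618127}{1054}$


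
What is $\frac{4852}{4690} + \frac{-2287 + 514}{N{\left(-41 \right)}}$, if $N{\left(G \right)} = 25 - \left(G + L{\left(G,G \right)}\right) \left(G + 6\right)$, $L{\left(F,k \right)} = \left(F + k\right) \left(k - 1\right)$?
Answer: $\frac{18990113}{18623990} \approx 1.0197$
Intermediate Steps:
$L{\left(F,k \right)} = \left(-1 + k\right) \left(F + k\right)$ ($L{\left(F,k \right)} = \left(F + k\right) \left(-1 + k\right) = \left(-1 + k\right) \left(F + k\right)$)
$N{\left(G \right)} = 25 - \left(6 + G\right) \left(- G + 2 G^{2}\right)$ ($N{\left(G \right)} = 25 - \left(G + \left(G^{2} - G - G + G G\right)\right) \left(G + 6\right) = 25 - \left(G + \left(G^{2} - G - G + G^{2}\right)\right) \left(6 + G\right) = 25 - \left(G + \left(- 2 G + 2 G^{2}\right)\right) \left(6 + G\right) = 25 - \left(- G + 2 G^{2}\right) \left(6 + G\right) = 25 - \left(6 + G\right) \left(- G + 2 G^{2}\right)$)
$\frac{4852}{4690} + \frac{-2287 + 514}{N{\left(-41 \right)}} = \frac{4852}{4690} + \frac{-2287 + 514}{25 - 11 \left(-41\right)^{2} - 2 \left(-41\right)^{3} + 6 \left(-41\right)} = 4852 \cdot \frac{1}{4690} - \frac{1773}{25 - 18491 - -137842 - 246} = \frac{2426}{2345} - \frac{1773}{25 - 18491 + 137842 - 246} = \frac{2426}{2345} - \frac{1773}{119130} = \frac{2426}{2345} - \frac{591}{39710} = \frac{18990113}{18623990}$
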